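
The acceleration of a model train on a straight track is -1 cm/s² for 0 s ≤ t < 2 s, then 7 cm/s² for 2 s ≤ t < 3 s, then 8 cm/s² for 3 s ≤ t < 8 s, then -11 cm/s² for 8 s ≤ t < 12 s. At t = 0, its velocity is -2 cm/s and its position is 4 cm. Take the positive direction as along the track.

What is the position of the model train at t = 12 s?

On each constant-a segment, Δv = aΔt and Δx = v₀Δt + ½aΔt²; chain segment to segment.
0–2 s: v starts -2 cm/s; Δx = -2·2 + ½·-1·2² = -6 cm; v ends -4 cm/s.
2–3 s: v starts -4 cm/s; Δx = -4·1 + ½·7·1² = -0.5 cm; v ends 3 cm/s.
3–8 s: v starts 3 cm/s; Δx = 3·5 + ½·8·5² = 115 cm; v ends 43 cm/s.
8–12 s: v starts 43 cm/s; Δx = 43·4 + ½·-11·4² = 84 cm; v ends -1 cm/s.
x(12) = 4 + Σ Δx = 196.5 cm.

196.5 cm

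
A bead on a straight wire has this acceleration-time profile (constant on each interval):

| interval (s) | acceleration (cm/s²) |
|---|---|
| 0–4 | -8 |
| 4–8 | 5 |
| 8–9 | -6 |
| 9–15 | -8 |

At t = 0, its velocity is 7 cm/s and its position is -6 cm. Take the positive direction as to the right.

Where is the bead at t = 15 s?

-320 cm

On each constant-a segment, Δv = aΔt and Δx = v₀Δt + ½aΔt²; chain segment to segment.
0–4 s: v starts 7 cm/s; Δx = 7·4 + ½·-8·4² = -36 cm; v ends -25 cm/s.
4–8 s: v starts -25 cm/s; Δx = -25·4 + ½·5·4² = -60 cm; v ends -5 cm/s.
8–9 s: v starts -5 cm/s; Δx = -5·1 + ½·-6·1² = -8 cm; v ends -11 cm/s.
9–15 s: v starts -11 cm/s; Δx = -11·6 + ½·-8·6² = -210 cm; v ends -59 cm/s.
x(15) = -6 + Σ Δx = -320 cm.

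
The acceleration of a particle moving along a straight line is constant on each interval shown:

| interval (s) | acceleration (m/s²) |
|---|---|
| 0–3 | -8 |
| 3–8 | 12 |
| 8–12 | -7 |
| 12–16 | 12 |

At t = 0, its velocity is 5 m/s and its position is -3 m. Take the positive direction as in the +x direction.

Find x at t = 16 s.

On each constant-a segment, Δv = aΔt and Δx = v₀Δt + ½aΔt²; chain segment to segment.
0–3 s: v starts 5 m/s; Δx = 5·3 + ½·-8·3² = -21 m; v ends -19 m/s.
3–8 s: v starts -19 m/s; Δx = -19·5 + ½·12·5² = 55 m; v ends 41 m/s.
8–12 s: v starts 41 m/s; Δx = 41·4 + ½·-7·4² = 108 m; v ends 13 m/s.
12–16 s: v starts 13 m/s; Δx = 13·4 + ½·12·4² = 148 m; v ends 61 m/s.
x(16) = -3 + Σ Δx = 287 m.

287 m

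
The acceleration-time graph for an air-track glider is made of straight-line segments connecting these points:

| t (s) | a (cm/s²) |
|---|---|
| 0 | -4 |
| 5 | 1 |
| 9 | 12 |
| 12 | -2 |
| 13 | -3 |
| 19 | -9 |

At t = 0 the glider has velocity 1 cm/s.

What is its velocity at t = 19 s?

-4 cm/s

Δv equals the area under the a-t graph; then v = v₀ + Δv.
0–5 s: ½(-4 + 1)(5) = -7.5 cm/s
5–9 s: ½(1 + 12)(4) = 26 cm/s
9–12 s: ½(12 + -2)(3) = 15 cm/s
12–13 s: ½(-2 + -3)(1) = -2.5 cm/s
13–19 s: ½(-3 + -9)(6) = -36 cm/s
Δv = -5 cm/s, so v(19) = 1 + (-5) = -4 cm/s.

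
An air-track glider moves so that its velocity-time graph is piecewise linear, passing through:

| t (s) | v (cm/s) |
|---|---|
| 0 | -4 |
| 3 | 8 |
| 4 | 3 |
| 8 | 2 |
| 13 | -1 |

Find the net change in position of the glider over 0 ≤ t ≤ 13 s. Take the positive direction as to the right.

24 cm

Displacement is the signed area under the v-t curve.
0–3 s: ½(-4 + 8)(3) = 6 cm
3–4 s: ½(8 + 3)(1) = 5.5 cm
4–8 s: ½(3 + 2)(4) = 10 cm
8–13 s: ½(2 + -1)(5) = 2.5 cm
Net displacement = 24 cm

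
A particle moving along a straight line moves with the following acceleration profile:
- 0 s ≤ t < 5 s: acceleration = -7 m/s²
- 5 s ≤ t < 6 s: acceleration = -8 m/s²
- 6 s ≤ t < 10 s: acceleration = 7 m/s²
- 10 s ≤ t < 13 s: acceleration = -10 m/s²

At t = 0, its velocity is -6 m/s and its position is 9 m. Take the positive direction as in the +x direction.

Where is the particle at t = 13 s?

On each constant-a segment, Δv = aΔt and Δx = v₀Δt + ½aΔt²; chain segment to segment.
0–5 s: v starts -6 m/s; Δx = -6·5 + ½·-7·5² = -117.5 m; v ends -41 m/s.
5–6 s: v starts -41 m/s; Δx = -41·1 + ½·-8·1² = -45 m; v ends -49 m/s.
6–10 s: v starts -49 m/s; Δx = -49·4 + ½·7·4² = -140 m; v ends -21 m/s.
10–13 s: v starts -21 m/s; Δx = -21·3 + ½·-10·3² = -108 m; v ends -51 m/s.
x(13) = 9 + Σ Δx = -401.5 m.

-401.5 m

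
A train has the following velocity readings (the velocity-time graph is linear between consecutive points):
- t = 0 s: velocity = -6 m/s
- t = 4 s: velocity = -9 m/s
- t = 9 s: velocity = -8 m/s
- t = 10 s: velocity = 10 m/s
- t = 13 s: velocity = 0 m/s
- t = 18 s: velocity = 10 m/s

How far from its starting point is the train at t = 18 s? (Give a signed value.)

-31.5 m

Net displacement equals the area under the velocity-time graph (areas below the axis count negative).
0–4 s: ½(-6 + -9)(4) = -30 m
4–9 s: ½(-9 + -8)(5) = -42.5 m
9–10 s: ½(-8 + 10)(1) = 1 m
10–13 s: ½(10 + 0)(3) = 15 m
13–18 s: ½(0 + 10)(5) = 25 m
Net displacement = -31.5 m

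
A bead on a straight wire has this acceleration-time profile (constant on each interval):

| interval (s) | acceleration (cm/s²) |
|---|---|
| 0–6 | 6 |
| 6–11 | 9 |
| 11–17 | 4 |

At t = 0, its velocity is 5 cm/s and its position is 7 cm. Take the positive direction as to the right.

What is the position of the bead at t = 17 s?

1050.5 cm

On each constant-a segment, Δv = aΔt and Δx = v₀Δt + ½aΔt²; chain segment to segment.
0–6 s: v starts 5 cm/s; Δx = 5·6 + ½·6·6² = 138 cm; v ends 41 cm/s.
6–11 s: v starts 41 cm/s; Δx = 41·5 + ½·9·5² = 317.5 cm; v ends 86 cm/s.
11–17 s: v starts 86 cm/s; Δx = 86·6 + ½·4·6² = 588 cm; v ends 110 cm/s.
x(17) = 7 + Σ Δx = 1050.5 cm.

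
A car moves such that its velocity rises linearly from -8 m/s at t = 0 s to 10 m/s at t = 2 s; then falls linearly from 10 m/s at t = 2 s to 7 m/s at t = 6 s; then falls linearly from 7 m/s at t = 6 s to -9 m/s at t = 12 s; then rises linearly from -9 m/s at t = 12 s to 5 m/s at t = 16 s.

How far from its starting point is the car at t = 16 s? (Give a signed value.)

Displacement is the signed area under the v-t curve.
0–2 s: ½(-8 + 10)(2) = 2 m
2–6 s: ½(10 + 7)(4) = 34 m
6–12 s: ½(7 + -9)(6) = -6 m
12–16 s: ½(-9 + 5)(4) = -8 m
Net displacement = 22 m

22 m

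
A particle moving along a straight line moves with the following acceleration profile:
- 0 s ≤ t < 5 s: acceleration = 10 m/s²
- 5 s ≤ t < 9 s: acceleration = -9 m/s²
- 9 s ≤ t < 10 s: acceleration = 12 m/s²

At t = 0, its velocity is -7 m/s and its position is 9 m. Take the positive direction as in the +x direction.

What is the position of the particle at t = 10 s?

On each constant-a segment, Δv = aΔt and Δx = v₀Δt + ½aΔt²; chain segment to segment.
0–5 s: v starts -7 m/s; Δx = -7·5 + ½·10·5² = 90 m; v ends 43 m/s.
5–9 s: v starts 43 m/s; Δx = 43·4 + ½·-9·4² = 100 m; v ends 7 m/s.
9–10 s: v starts 7 m/s; Δx = 7·1 + ½·12·1² = 13 m; v ends 19 m/s.
x(10) = 9 + Σ Δx = 212 m.

212 m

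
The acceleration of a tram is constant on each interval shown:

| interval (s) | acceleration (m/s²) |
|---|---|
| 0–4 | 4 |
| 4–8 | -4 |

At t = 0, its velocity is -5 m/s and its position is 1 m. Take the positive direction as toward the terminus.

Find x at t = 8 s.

25 m

On each constant-a segment, Δv = aΔt and Δx = v₀Δt + ½aΔt²; chain segment to segment.
0–4 s: v starts -5 m/s; Δx = -5·4 + ½·4·4² = 12 m; v ends 11 m/s.
4–8 s: v starts 11 m/s; Δx = 11·4 + ½·-4·4² = 12 m; v ends -5 m/s.
x(8) = 1 + Σ Δx = 25 m.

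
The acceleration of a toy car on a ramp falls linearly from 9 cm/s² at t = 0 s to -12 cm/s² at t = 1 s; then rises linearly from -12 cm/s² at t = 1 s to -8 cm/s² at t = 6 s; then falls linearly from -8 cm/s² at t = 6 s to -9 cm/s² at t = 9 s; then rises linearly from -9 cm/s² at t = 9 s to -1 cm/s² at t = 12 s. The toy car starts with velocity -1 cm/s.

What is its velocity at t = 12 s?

-93 cm/s

Δv equals the area under the a-t graph; then v = v₀ + Δv.
0–1 s: ½(9 + -12)(1) = -1.5 cm/s
1–6 s: ½(-12 + -8)(5) = -50 cm/s
6–9 s: ½(-8 + -9)(3) = -25.5 cm/s
9–12 s: ½(-9 + -1)(3) = -15 cm/s
Δv = -92 cm/s, so v(12) = -1 + (-92) = -93 cm/s.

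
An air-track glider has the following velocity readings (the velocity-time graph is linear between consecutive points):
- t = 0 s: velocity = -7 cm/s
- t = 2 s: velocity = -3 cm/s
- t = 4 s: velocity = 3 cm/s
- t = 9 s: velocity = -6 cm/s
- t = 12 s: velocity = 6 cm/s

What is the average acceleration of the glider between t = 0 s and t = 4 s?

Average acceleration = Δv/Δt = (3 − -7)/(4 − 0) = 2.5 cm/s².

2.5 cm/s²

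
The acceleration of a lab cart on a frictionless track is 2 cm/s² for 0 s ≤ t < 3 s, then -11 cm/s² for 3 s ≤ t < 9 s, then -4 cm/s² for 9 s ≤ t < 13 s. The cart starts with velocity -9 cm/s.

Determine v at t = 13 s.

-85 cm/s

Δv equals the area under the a-t graph; then v = v₀ + Δv.
0–3 s: 2 × 3 = 6 cm/s
3–9 s: -11 × 6 = -66 cm/s
9–13 s: -4 × 4 = -16 cm/s
Δv = -76 cm/s, so v(13) = -9 + (-76) = -85 cm/s.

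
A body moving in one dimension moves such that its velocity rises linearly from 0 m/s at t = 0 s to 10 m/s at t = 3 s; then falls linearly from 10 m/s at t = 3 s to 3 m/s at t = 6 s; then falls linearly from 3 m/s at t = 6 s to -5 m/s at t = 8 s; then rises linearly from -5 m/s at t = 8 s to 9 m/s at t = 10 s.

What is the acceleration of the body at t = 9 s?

7 m/s²

Acceleration is the slope of the v-t graph on 8–10 s: (9 − -5)/(10 − 8) = 7 m/s².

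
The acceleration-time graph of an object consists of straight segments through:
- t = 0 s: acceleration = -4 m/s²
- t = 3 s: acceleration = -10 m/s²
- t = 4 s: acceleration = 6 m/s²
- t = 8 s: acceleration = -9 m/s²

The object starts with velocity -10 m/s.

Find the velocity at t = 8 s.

-39 m/s

Δv equals the area under the a-t graph; then v = v₀ + Δv.
0–3 s: ½(-4 + -10)(3) = -21 m/s
3–4 s: ½(-10 + 6)(1) = -2 m/s
4–8 s: ½(6 + -9)(4) = -6 m/s
Δv = -29 m/s, so v(8) = -10 + (-29) = -39 m/s.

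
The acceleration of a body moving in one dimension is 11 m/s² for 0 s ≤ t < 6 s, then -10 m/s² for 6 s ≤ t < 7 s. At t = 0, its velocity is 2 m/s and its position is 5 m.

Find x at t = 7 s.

278 m

On each constant-a segment, Δv = aΔt and Δx = v₀Δt + ½aΔt²; chain segment to segment.
0–6 s: v starts 2 m/s; Δx = 2·6 + ½·11·6² = 210 m; v ends 68 m/s.
6–7 s: v starts 68 m/s; Δx = 68·1 + ½·-10·1² = 63 m; v ends 58 m/s.
x(7) = 5 + Σ Δx = 278 m.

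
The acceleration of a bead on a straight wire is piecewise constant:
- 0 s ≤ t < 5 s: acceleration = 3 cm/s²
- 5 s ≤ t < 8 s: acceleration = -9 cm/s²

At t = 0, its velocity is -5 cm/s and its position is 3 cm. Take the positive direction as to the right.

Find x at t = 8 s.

On each constant-a segment, Δv = aΔt and Δx = v₀Δt + ½aΔt²; chain segment to segment.
0–5 s: v starts -5 cm/s; Δx = -5·5 + ½·3·5² = 12.5 cm; v ends 10 cm/s.
5–8 s: v starts 10 cm/s; Δx = 10·3 + ½·-9·3² = -10.5 cm; v ends -17 cm/s.
x(8) = 3 + Σ Δx = 5 cm.

5 cm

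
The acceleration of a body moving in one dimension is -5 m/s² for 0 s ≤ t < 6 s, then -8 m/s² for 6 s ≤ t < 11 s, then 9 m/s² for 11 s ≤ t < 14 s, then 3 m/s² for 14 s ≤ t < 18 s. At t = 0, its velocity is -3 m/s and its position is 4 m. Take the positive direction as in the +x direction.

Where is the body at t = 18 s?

On each constant-a segment, Δv = aΔt and Δx = v₀Δt + ½aΔt²; chain segment to segment.
0–6 s: v starts -3 m/s; Δx = -3·6 + ½·-5·6² = -108 m; v ends -33 m/s.
6–11 s: v starts -33 m/s; Δx = -33·5 + ½·-8·5² = -265 m; v ends -73 m/s.
11–14 s: v starts -73 m/s; Δx = -73·3 + ½·9·3² = -178.5 m; v ends -46 m/s.
14–18 s: v starts -46 m/s; Δx = -46·4 + ½·3·4² = -160 m; v ends -34 m/s.
x(18) = 4 + Σ Δx = -707.5 m.

-707.5 m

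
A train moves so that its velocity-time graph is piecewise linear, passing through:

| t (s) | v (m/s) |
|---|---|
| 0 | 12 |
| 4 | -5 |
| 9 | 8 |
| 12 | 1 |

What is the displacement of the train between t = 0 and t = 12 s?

Displacement is the signed area under the v-t curve.
0–4 s: ½(12 + -5)(4) = 14 m
4–9 s: ½(-5 + 8)(5) = 7.5 m
9–12 s: ½(8 + 1)(3) = 13.5 m
Net displacement = 35 m

35 m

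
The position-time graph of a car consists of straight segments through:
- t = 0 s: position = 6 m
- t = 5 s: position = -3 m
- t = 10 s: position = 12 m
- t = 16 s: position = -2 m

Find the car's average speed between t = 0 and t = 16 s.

Average speed = (total path length)/(elapsed time); on a piecewise-linear x-t graph the path length is Σ|Δx|.
0–5 s: |Δx| = |-3 − 6| = 9 m
5–10 s: |Δx| = |12 − -3| = 15 m
10–16 s: |Δx| = |-2 − 12| = 14 m
Total path = 38 m; average speed = 38/16 = 2.375 m/s.

2.375 m/s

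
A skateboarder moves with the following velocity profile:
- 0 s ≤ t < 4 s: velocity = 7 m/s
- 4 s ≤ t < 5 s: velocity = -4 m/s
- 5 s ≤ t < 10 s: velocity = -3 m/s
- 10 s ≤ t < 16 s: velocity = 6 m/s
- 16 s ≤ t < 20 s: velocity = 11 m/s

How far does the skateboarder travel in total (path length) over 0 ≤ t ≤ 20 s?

Total distance travelled is ∫|v| dt — sum the magnitudes of each area piece.
0–4 s: |7| × 4 = 28 m
4–5 s: |-4| × 1 = 4 m
5–10 s: |-3| × 5 = 15 m
10–16 s: |6| × 6 = 36 m
16–20 s: |11| × 4 = 44 m
Total distance = 127 m

127 m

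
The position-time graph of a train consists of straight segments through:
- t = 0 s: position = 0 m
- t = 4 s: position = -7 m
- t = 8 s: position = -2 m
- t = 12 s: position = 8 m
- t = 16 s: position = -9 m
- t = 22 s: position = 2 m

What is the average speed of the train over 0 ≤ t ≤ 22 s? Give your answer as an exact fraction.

Average speed = (total path length)/(elapsed time); on a piecewise-linear x-t graph the path length is Σ|Δx|.
0–4 s: |Δx| = |-7 − 0| = 7 m
4–8 s: |Δx| = |-2 − -7| = 5 m
8–12 s: |Δx| = |8 − -2| = 10 m
12–16 s: |Δx| = |-9 − 8| = 17 m
16–22 s: |Δx| = |2 − -9| = 11 m
Total path = 50 m; average speed = 50/22 = 25/11 m/s.

25/11 m/s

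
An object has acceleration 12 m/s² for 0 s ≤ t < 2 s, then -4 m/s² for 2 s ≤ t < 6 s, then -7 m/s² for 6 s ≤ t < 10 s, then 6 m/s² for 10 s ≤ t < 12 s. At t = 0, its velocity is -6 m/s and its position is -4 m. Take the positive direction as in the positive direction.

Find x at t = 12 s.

-40 m

On each constant-a segment, Δv = aΔt and Δx = v₀Δt + ½aΔt²; chain segment to segment.
0–2 s: v starts -6 m/s; Δx = -6·2 + ½·12·2² = 12 m; v ends 18 m/s.
2–6 s: v starts 18 m/s; Δx = 18·4 + ½·-4·4² = 40 m; v ends 2 m/s.
6–10 s: v starts 2 m/s; Δx = 2·4 + ½·-7·4² = -48 m; v ends -26 m/s.
10–12 s: v starts -26 m/s; Δx = -26·2 + ½·6·2² = -40 m; v ends -14 m/s.
x(12) = -4 + Σ Δx = -40 m.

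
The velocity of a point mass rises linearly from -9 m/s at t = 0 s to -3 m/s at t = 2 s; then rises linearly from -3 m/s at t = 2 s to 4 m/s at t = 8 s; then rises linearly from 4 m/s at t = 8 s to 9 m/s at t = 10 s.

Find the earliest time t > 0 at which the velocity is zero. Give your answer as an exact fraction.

v changes sign on 2–8 s (from -3 to 4); the graph is linear there, so v = 0 at t = 2 + (3)·(8 − 2)/(4 − -3) = 32/7 s.

t = 32/7 s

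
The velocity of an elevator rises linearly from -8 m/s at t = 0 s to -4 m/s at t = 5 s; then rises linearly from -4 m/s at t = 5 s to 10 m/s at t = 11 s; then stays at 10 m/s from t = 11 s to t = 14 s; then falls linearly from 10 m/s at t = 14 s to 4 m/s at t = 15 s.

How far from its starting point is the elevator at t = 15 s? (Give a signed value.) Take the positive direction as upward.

Displacement is the signed area under the v-t curve.
0–5 s: ½(-8 + -4)(5) = -30 m
5–11 s: ½(-4 + 10)(6) = 18 m
11–14 s: 10 × 3 = 30 m
14–15 s: ½(10 + 4)(1) = 7 m
Net displacement = 25 m

25 m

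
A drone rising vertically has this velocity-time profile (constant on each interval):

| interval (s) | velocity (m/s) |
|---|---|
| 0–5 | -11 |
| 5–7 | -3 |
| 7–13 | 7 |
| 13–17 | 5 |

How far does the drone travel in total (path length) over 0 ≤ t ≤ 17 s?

123 m

Distance (not displacement) is the total path length: add the absolute areas under v-t.
0–5 s: |-11| × 5 = 55 m
5–7 s: |-3| × 2 = 6 m
7–13 s: |7| × 6 = 42 m
13–17 s: |5| × 4 = 20 m
Total distance = 123 m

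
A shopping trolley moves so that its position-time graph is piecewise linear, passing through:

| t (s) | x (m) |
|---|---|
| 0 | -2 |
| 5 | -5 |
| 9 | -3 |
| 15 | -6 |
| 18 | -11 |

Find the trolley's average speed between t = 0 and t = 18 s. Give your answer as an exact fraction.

Average speed = (total path length)/(elapsed time); on a piecewise-linear x-t graph the path length is Σ|Δx|.
0–5 s: |Δx| = |-5 − -2| = 3 m
5–9 s: |Δx| = |-3 − -5| = 2 m
9–15 s: |Δx| = |-6 − -3| = 3 m
15–18 s: |Δx| = |-11 − -6| = 5 m
Total path = 13 m; average speed = 13/18 = 13/18 m/s.

13/18 m/s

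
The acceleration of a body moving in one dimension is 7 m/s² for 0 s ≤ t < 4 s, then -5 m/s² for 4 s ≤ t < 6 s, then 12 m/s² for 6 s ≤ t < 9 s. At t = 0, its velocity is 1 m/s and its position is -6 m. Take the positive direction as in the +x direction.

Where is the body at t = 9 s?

213 m

On each constant-a segment, Δv = aΔt and Δx = v₀Δt + ½aΔt²; chain segment to segment.
0–4 s: v starts 1 m/s; Δx = 1·4 + ½·7·4² = 60 m; v ends 29 m/s.
4–6 s: v starts 29 m/s; Δx = 29·2 + ½·-5·2² = 48 m; v ends 19 m/s.
6–9 s: v starts 19 m/s; Δx = 19·3 + ½·12·3² = 111 m; v ends 55 m/s.
x(9) = -6 + Σ Δx = 213 m.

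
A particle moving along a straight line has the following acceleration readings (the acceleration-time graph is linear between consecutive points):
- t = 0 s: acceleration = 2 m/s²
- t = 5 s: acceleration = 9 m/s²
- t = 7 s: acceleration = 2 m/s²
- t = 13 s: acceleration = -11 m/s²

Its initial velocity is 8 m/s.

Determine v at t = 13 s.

19.5 m/s

Δv equals the area under the a-t graph; then v = v₀ + Δv.
0–5 s: ½(2 + 9)(5) = 27.5 m/s
5–7 s: ½(9 + 2)(2) = 11 m/s
7–13 s: ½(2 + -11)(6) = -27 m/s
Δv = 11.5 m/s, so v(13) = 8 + (11.5) = 19.5 m/s.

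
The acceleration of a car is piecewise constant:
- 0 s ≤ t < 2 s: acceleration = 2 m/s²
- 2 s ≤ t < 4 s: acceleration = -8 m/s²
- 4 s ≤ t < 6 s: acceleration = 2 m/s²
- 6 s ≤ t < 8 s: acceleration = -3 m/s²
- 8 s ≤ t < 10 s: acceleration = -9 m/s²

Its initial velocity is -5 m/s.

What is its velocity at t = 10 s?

-37 m/s

Δv equals the area under the a-t graph; then v = v₀ + Δv.
0–2 s: 2 × 2 = 4 m/s
2–4 s: -8 × 2 = -16 m/s
4–6 s: 2 × 2 = 4 m/s
6–8 s: -3 × 2 = -6 m/s
8–10 s: -9 × 2 = -18 m/s
Δv = -32 m/s, so v(10) = -5 + (-32) = -37 m/s.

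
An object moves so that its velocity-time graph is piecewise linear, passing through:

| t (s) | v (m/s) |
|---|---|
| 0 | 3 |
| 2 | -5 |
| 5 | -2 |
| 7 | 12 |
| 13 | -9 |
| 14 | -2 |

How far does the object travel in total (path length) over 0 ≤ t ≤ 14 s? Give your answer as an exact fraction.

1763/28 m

Total distance travelled is ∫|v| dt — sum the magnitudes of each area piece.
0–2 s: v = 0 at t = 0.75 s; triangle areas 1.125 + 3.125 = 4.25 m
2–5 s: |½(-5 + -2)(3)| = 10.5 m
5–7 s: v = 0 at t = 37/7 s; triangle areas 2/7 + 72/7 = 74/7 m
7–13 s: v = 0 at t = 73/7 s; triangle areas 144/7 + 81/7 = 225/7 m
13–14 s: |½(-9 + -2)(1)| = 5.5 m
Total distance = 1763/28 m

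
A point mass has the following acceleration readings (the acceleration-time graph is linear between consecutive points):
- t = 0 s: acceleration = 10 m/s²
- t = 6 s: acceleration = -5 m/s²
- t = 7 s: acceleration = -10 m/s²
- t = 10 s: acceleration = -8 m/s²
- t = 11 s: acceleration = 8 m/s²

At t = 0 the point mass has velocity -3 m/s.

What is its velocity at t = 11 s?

-22.5 m/s

Δv equals the area under the a-t graph; then v = v₀ + Δv.
0–6 s: ½(10 + -5)(6) = 15 m/s
6–7 s: ½(-5 + -10)(1) = -7.5 m/s
7–10 s: ½(-10 + -8)(3) = -27 m/s
10–11 s: ½(-8 + 8)(1) = 0 m/s
Δv = -19.5 m/s, so v(11) = -3 + (-19.5) = -22.5 m/s.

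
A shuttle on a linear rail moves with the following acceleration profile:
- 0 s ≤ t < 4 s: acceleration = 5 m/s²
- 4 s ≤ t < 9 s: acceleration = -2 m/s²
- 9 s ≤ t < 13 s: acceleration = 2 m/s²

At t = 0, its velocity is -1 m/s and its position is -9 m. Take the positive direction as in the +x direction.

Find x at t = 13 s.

On each constant-a segment, Δv = aΔt and Δx = v₀Δt + ½aΔt²; chain segment to segment.
0–4 s: v starts -1 m/s; Δx = -1·4 + ½·5·4² = 36 m; v ends 19 m/s.
4–9 s: v starts 19 m/s; Δx = 19·5 + ½·-2·5² = 70 m; v ends 9 m/s.
9–13 s: v starts 9 m/s; Δx = 9·4 + ½·2·4² = 52 m; v ends 17 m/s.
x(13) = -9 + Σ Δx = 149 m.

149 m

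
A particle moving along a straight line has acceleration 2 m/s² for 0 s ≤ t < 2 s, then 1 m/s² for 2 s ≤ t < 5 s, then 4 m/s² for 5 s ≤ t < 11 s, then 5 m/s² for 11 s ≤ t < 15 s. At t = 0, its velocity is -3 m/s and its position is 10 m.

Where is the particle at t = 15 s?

On each constant-a segment, Δv = aΔt and Δx = v₀Δt + ½aΔt²; chain segment to segment.
0–2 s: v starts -3 m/s; Δx = -3·2 + ½·2·2² = -2 m; v ends 1 m/s.
2–5 s: v starts 1 m/s; Δx = 1·3 + ½·1·3² = 7.5 m; v ends 4 m/s.
5–11 s: v starts 4 m/s; Δx = 4·6 + ½·4·6² = 96 m; v ends 28 m/s.
11–15 s: v starts 28 m/s; Δx = 28·4 + ½·5·4² = 152 m; v ends 48 m/s.
x(15) = 10 + Σ Δx = 263.5 m.

263.5 m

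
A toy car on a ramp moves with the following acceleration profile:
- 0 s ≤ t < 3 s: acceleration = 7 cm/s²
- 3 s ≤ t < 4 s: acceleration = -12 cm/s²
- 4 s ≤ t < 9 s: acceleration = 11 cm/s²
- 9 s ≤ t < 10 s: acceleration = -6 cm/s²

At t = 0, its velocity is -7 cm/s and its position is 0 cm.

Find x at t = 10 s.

On each constant-a segment, Δv = aΔt and Δx = v₀Δt + ½aΔt²; chain segment to segment.
0–3 s: v starts -7 cm/s; Δx = -7·3 + ½·7·3² = 10.5 cm; v ends 14 cm/s.
3–4 s: v starts 14 cm/s; Δx = 14·1 + ½·-12·1² = 8 cm; v ends 2 cm/s.
4–9 s: v starts 2 cm/s; Δx = 2·5 + ½·11·5² = 147.5 cm; v ends 57 cm/s.
9–10 s: v starts 57 cm/s; Δx = 57·1 + ½·-6·1² = 54 cm; v ends 51 cm/s.
x(10) = 0 + Σ Δx = 220 cm.

220 cm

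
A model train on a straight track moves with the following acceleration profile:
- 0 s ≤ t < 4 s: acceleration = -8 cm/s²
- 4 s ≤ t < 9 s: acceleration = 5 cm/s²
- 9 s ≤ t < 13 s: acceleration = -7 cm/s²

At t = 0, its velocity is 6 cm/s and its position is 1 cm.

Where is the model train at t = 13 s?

-166.5 cm

On each constant-a segment, Δv = aΔt and Δx = v₀Δt + ½aΔt²; chain segment to segment.
0–4 s: v starts 6 cm/s; Δx = 6·4 + ½·-8·4² = -40 cm; v ends -26 cm/s.
4–9 s: v starts -26 cm/s; Δx = -26·5 + ½·5·5² = -67.5 cm; v ends -1 cm/s.
9–13 s: v starts -1 cm/s; Δx = -1·4 + ½·-7·4² = -60 cm; v ends -29 cm/s.
x(13) = 1 + Σ Δx = -166.5 cm.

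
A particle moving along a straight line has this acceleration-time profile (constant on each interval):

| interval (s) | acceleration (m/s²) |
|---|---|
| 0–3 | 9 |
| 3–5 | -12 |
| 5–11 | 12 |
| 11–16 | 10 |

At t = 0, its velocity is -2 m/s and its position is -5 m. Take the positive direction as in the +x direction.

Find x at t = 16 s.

On each constant-a segment, Δv = aΔt and Δx = v₀Δt + ½aΔt²; chain segment to segment.
0–3 s: v starts -2 m/s; Δx = -2·3 + ½·9·3² = 34.5 m; v ends 25 m/s.
3–5 s: v starts 25 m/s; Δx = 25·2 + ½·-12·2² = 26 m; v ends 1 m/s.
5–11 s: v starts 1 m/s; Δx = 1·6 + ½·12·6² = 222 m; v ends 73 m/s.
11–16 s: v starts 73 m/s; Δx = 73·5 + ½·10·5² = 490 m; v ends 123 m/s.
x(16) = -5 + Σ Δx = 767.5 m.

767.5 m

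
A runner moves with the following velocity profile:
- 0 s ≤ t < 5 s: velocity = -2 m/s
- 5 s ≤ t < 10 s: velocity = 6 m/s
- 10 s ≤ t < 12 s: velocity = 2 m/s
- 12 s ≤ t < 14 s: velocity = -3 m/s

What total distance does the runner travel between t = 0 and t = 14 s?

50 m

Distance (not displacement) is the total path length: add the absolute areas under v-t.
0–5 s: |-2| × 5 = 10 m
5–10 s: |6| × 5 = 30 m
10–12 s: |2| × 2 = 4 m
12–14 s: |-3| × 2 = 6 m
Total distance = 50 m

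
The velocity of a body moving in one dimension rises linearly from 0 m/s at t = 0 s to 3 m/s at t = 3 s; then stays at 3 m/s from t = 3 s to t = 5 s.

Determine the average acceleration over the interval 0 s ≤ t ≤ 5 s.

0.6 m/s²

Average acceleration = Δv/Δt = (3 − 0)/(5 − 0) = 0.6 m/s².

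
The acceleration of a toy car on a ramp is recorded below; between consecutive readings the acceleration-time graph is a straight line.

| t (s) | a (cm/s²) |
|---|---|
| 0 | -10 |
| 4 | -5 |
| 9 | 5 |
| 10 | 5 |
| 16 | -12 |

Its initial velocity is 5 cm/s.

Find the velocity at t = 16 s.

Δv equals the area under the a-t graph; then v = v₀ + Δv.
0–4 s: ½(-10 + -5)(4) = -30 cm/s
4–9 s: ½(-5 + 5)(5) = 0 cm/s
9–10 s: 5 × 1 = 5 cm/s
10–16 s: ½(5 + -12)(6) = -21 cm/s
Δv = -46 cm/s, so v(16) = 5 + (-46) = -41 cm/s.

-41 cm/s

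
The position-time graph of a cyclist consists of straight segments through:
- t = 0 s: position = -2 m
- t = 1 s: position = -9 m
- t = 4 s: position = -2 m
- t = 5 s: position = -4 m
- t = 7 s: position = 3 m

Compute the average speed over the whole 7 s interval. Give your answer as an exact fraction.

Average speed = (total path length)/(elapsed time); on a piecewise-linear x-t graph the path length is Σ|Δx|.
0–1 s: |Δx| = |-9 − -2| = 7 m
1–4 s: |Δx| = |-2 − -9| = 7 m
4–5 s: |Δx| = |-4 − -2| = 2 m
5–7 s: |Δx| = |3 − -4| = 7 m
Total path = 23 m; average speed = 23/7 = 23/7 m/s.

23/7 m/s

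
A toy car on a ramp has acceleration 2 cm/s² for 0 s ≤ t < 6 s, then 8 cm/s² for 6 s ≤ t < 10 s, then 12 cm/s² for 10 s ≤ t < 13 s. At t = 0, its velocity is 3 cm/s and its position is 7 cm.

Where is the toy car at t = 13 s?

On each constant-a segment, Δv = aΔt and Δx = v₀Δt + ½aΔt²; chain segment to segment.
0–6 s: v starts 3 cm/s; Δx = 3·6 + ½·2·6² = 54 cm; v ends 15 cm/s.
6–10 s: v starts 15 cm/s; Δx = 15·4 + ½·8·4² = 124 cm; v ends 47 cm/s.
10–13 s: v starts 47 cm/s; Δx = 47·3 + ½·12·3² = 195 cm; v ends 83 cm/s.
x(13) = 7 + Σ Δx = 380 cm.

380 cm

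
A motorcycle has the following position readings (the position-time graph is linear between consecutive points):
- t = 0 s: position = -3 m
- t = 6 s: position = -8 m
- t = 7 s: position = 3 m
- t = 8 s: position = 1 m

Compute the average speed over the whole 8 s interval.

Average speed = (total path length)/(elapsed time); on a piecewise-linear x-t graph the path length is Σ|Δx|.
0–6 s: |Δx| = |-8 − -3| = 5 m
6–7 s: |Δx| = |3 − -8| = 11 m
7–8 s: |Δx| = |1 − 3| = 2 m
Total path = 18 m; average speed = 18/8 = 2.25 m/s.

2.25 m/s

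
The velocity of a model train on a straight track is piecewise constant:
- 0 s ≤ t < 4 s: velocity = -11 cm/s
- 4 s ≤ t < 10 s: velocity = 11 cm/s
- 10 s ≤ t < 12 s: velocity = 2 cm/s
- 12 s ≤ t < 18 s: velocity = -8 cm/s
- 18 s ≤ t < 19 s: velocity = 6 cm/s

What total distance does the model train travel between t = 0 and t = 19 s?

168 cm

Distance (not displacement) is the total path length: add the absolute areas under v-t.
0–4 s: |-11| × 4 = 44 cm
4–10 s: |11| × 6 = 66 cm
10–12 s: |2| × 2 = 4 cm
12–18 s: |-8| × 6 = 48 cm
18–19 s: |6| × 1 = 6 cm
Total distance = 168 cm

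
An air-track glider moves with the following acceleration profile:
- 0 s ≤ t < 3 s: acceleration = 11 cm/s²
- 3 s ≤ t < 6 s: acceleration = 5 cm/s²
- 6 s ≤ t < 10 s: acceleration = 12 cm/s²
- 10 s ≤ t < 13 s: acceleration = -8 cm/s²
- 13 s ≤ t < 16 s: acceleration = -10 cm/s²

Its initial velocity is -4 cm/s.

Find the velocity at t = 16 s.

Δv equals the area under the a-t graph; then v = v₀ + Δv.
0–3 s: 11 × 3 = 33 cm/s
3–6 s: 5 × 3 = 15 cm/s
6–10 s: 12 × 4 = 48 cm/s
10–13 s: -8 × 3 = -24 cm/s
13–16 s: -10 × 3 = -30 cm/s
Δv = 42 cm/s, so v(16) = -4 + (42) = 38 cm/s.

38 cm/s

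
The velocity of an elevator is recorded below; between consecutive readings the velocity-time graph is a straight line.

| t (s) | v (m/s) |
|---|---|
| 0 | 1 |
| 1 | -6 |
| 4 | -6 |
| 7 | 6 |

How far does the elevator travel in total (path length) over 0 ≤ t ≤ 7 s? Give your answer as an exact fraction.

Distance (not displacement) is the total path length: add the absolute areas under v-t.
0–1 s: v = 0 at t = 1/7 s; triangle areas 1/14 + 18/7 = 37/14 m
1–4 s: |-6| × 3 = 18 m
4–7 s: v = 0 at t = 5.5 s; triangle areas 4.5 + 4.5 = 9 m
Total distance = 415/14 m

415/14 m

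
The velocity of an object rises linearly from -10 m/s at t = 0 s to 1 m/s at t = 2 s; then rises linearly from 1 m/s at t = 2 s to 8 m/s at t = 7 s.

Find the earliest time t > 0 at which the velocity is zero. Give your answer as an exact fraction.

v changes sign on 0–2 s (from -10 to 1); the graph is linear there, so v = 0 at t = 0 + (10)·(2 − 0)/(1 − -10) = 20/11 s.

t = 20/11 s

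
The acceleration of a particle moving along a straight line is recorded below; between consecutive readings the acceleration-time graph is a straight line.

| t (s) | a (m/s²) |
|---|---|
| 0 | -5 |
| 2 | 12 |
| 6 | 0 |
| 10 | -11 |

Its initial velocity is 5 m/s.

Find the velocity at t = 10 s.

14 m/s

Δv equals the area under the a-t graph; then v = v₀ + Δv.
0–2 s: ½(-5 + 12)(2) = 7 m/s
2–6 s: ½(12 + 0)(4) = 24 m/s
6–10 s: ½(0 + -11)(4) = -22 m/s
Δv = 9 m/s, so v(10) = 5 + (9) = 14 m/s.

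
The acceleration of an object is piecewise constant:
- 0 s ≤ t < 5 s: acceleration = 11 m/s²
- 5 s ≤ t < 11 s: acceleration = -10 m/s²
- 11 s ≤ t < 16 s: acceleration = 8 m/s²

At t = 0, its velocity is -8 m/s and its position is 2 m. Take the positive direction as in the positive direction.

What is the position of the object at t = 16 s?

On each constant-a segment, Δv = aΔt and Δx = v₀Δt + ½aΔt²; chain segment to segment.
0–5 s: v starts -8 m/s; Δx = -8·5 + ½·11·5² = 97.5 m; v ends 47 m/s.
5–11 s: v starts 47 m/s; Δx = 47·6 + ½·-10·6² = 102 m; v ends -13 m/s.
11–16 s: v starts -13 m/s; Δx = -13·5 + ½·8·5² = 35 m; v ends 27 m/s.
x(16) = 2 + Σ Δx = 236.5 m.

236.5 m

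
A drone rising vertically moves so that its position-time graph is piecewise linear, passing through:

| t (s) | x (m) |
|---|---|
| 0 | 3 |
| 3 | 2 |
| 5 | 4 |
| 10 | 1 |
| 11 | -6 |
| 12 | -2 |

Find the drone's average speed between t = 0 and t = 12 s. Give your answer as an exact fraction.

Average speed = (total path length)/(elapsed time); on a piecewise-linear x-t graph the path length is Σ|Δx|.
0–3 s: |Δx| = |2 − 3| = 1 m
3–5 s: |Δx| = |4 − 2| = 2 m
5–10 s: |Δx| = |1 − 4| = 3 m
10–11 s: |Δx| = |-6 − 1| = 7 m
11–12 s: |Δx| = |-2 − -6| = 4 m
Total path = 17 m; average speed = 17/12 = 17/12 m/s.

17/12 m/s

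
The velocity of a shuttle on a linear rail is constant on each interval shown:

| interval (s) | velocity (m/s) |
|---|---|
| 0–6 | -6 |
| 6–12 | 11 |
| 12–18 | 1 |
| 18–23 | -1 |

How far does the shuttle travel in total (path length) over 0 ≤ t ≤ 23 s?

113 m

Distance (not displacement) is the total path length: add the absolute areas under v-t.
0–6 s: |-6| × 6 = 36 m
6–12 s: |11| × 6 = 66 m
12–18 s: |1| × 6 = 6 m
18–23 s: |-1| × 5 = 5 m
Total distance = 113 m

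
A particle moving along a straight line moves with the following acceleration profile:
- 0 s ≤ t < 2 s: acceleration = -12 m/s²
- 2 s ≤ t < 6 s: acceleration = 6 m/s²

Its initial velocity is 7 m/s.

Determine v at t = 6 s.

Δv equals the area under the a-t graph; then v = v₀ + Δv.
0–2 s: -12 × 2 = -24 m/s
2–6 s: 6 × 4 = 24 m/s
Δv = 0 m/s, so v(6) = 7 + (0) = 7 m/s.

7 m/s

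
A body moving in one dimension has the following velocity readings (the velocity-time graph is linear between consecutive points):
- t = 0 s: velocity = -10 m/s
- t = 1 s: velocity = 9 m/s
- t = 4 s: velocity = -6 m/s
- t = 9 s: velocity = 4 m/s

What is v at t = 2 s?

4 m/s

On 1–4 s the graph is linear from 9 to -6 m/s: v(2) = 9 + (-6 − 9)·(2 − 1)/(4 − 1) = 4 m/s.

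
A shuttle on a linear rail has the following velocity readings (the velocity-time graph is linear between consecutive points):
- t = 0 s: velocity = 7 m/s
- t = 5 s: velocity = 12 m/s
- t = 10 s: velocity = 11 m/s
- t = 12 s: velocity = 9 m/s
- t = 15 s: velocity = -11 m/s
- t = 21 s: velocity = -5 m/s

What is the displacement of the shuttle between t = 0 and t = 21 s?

74 m

Displacement is the signed area under the v-t curve.
0–5 s: ½(7 + 12)(5) = 47.5 m
5–10 s: ½(12 + 11)(5) = 57.5 m
10–12 s: ½(11 + 9)(2) = 20 m
12–15 s: ½(9 + -11)(3) = -3 m
15–21 s: ½(-11 + -5)(6) = -48 m
Net displacement = 74 m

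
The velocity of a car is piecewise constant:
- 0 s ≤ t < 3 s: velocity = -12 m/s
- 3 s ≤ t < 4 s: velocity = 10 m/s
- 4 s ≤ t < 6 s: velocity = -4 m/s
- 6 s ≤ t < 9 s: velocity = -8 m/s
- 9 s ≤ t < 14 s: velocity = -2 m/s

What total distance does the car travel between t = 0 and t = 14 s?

Total distance travelled is ∫|v| dt — sum the magnitudes of each area piece.
0–3 s: |-12| × 3 = 36 m
3–4 s: |10| × 1 = 10 m
4–6 s: |-4| × 2 = 8 m
6–9 s: |-8| × 3 = 24 m
9–14 s: |-2| × 5 = 10 m
Total distance = 88 m

88 m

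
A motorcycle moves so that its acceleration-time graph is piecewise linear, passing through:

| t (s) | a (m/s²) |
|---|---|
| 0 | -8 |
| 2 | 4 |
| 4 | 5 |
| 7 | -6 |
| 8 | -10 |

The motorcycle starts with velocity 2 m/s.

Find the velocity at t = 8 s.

-2.5 m/s

Δv equals the area under the a-t graph; then v = v₀ + Δv.
0–2 s: ½(-8 + 4)(2) = -4 m/s
2–4 s: ½(4 + 5)(2) = 9 m/s
4–7 s: ½(5 + -6)(3) = -1.5 m/s
7–8 s: ½(-6 + -10)(1) = -8 m/s
Δv = -4.5 m/s, so v(8) = 2 + (-4.5) = -2.5 m/s.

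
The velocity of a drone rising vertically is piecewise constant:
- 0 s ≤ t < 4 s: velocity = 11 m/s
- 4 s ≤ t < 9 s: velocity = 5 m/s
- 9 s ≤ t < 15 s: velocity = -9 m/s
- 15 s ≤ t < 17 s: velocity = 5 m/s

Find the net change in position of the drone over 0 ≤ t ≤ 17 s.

25 m

Net displacement equals the area under the velocity-time graph (areas below the axis count negative).
0–4 s: 11 × 4 = 44 m
4–9 s: 5 × 5 = 25 m
9–15 s: -9 × 6 = -54 m
15–17 s: 5 × 2 = 10 m
Net displacement = 25 m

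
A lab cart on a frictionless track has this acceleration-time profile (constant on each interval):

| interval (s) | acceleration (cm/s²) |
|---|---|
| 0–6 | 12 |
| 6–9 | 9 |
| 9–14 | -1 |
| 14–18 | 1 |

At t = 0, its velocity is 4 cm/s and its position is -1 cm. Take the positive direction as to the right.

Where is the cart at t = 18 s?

1410 cm

On each constant-a segment, Δv = aΔt and Δx = v₀Δt + ½aΔt²; chain segment to segment.
0–6 s: v starts 4 cm/s; Δx = 4·6 + ½·12·6² = 240 cm; v ends 76 cm/s.
6–9 s: v starts 76 cm/s; Δx = 76·3 + ½·9·3² = 268.5 cm; v ends 103 cm/s.
9–14 s: v starts 103 cm/s; Δx = 103·5 + ½·-1·5² = 502.5 cm; v ends 98 cm/s.
14–18 s: v starts 98 cm/s; Δx = 98·4 + ½·1·4² = 400 cm; v ends 102 cm/s.
x(18) = -1 + Σ Δx = 1410 cm.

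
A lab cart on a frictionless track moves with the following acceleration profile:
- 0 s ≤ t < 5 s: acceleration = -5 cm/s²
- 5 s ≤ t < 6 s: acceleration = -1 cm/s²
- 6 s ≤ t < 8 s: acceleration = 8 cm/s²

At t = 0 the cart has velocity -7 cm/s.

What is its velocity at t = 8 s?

Δv equals the area under the a-t graph; then v = v₀ + Δv.
0–5 s: -5 × 5 = -25 cm/s
5–6 s: -1 × 1 = -1 cm/s
6–8 s: 8 × 2 = 16 cm/s
Δv = -10 cm/s, so v(8) = -7 + (-10) = -17 cm/s.

-17 cm/s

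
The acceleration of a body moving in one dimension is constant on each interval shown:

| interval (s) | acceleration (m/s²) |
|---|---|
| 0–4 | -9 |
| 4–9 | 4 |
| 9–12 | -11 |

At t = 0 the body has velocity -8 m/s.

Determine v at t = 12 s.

Δv equals the area under the a-t graph; then v = v₀ + Δv.
0–4 s: -9 × 4 = -36 m/s
4–9 s: 4 × 5 = 20 m/s
9–12 s: -11 × 3 = -33 m/s
Δv = -49 m/s, so v(12) = -8 + (-49) = -57 m/s.

-57 m/s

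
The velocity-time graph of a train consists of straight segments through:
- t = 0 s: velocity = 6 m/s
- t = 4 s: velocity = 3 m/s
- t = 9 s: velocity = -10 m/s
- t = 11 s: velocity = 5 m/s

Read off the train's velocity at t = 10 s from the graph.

-2.5 m/s

On 9–11 s the graph is linear from -10 to 5 m/s: v(10) = -10 + (5 − -10)·(10 − 9)/(11 − 9) = -2.5 m/s.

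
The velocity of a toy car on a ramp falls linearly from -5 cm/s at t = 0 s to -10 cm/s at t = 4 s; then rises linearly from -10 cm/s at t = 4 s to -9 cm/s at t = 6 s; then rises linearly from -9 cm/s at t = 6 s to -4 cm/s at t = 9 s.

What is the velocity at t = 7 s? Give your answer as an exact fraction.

On 6–9 s the graph is linear from -9 to -4 cm/s: v(7) = -9 + (-4 − -9)·(7 − 6)/(9 − 6) = -22/3 cm/s.

-22/3 cm/s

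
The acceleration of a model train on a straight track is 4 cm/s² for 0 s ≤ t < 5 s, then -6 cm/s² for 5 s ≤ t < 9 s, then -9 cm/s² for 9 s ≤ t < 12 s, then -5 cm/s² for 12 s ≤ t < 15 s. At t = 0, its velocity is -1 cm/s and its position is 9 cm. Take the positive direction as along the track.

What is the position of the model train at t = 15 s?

On each constant-a segment, Δv = aΔt and Δx = v₀Δt + ½aΔt²; chain segment to segment.
0–5 s: v starts -1 cm/s; Δx = -1·5 + ½·4·5² = 45 cm; v ends 19 cm/s.
5–9 s: v starts 19 cm/s; Δx = 19·4 + ½·-6·4² = 28 cm; v ends -5 cm/s.
9–12 s: v starts -5 cm/s; Δx = -5·3 + ½·-9·3² = -55.5 cm; v ends -32 cm/s.
12–15 s: v starts -32 cm/s; Δx = -32·3 + ½·-5·3² = -118.5 cm; v ends -47 cm/s.
x(15) = 9 + Σ Δx = -92 cm.

-92 cm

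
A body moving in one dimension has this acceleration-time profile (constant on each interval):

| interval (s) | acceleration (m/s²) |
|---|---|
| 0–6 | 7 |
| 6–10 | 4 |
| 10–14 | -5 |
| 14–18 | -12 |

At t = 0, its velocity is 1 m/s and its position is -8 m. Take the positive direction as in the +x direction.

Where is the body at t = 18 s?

584 m

On each constant-a segment, Δv = aΔt and Δx = v₀Δt + ½aΔt²; chain segment to segment.
0–6 s: v starts 1 m/s; Δx = 1·6 + ½·7·6² = 132 m; v ends 43 m/s.
6–10 s: v starts 43 m/s; Δx = 43·4 + ½·4·4² = 204 m; v ends 59 m/s.
10–14 s: v starts 59 m/s; Δx = 59·4 + ½·-5·4² = 196 m; v ends 39 m/s.
14–18 s: v starts 39 m/s; Δx = 39·4 + ½·-12·4² = 60 m; v ends -9 m/s.
x(18) = -8 + Σ Δx = 584 m.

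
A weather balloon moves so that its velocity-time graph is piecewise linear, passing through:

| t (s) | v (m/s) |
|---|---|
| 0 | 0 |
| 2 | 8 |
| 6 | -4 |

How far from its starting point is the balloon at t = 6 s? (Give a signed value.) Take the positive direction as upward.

Displacement is the signed area under the v-t curve.
0–2 s: ½(0 + 8)(2) = 8 m
2–6 s: ½(8 + -4)(4) = 8 m
Net displacement = 16 m

16 m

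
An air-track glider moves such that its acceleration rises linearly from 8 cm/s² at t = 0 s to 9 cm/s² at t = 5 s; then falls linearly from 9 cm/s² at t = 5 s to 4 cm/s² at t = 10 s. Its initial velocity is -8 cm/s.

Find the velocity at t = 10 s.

Δv equals the area under the a-t graph; then v = v₀ + Δv.
0–5 s: ½(8 + 9)(5) = 42.5 cm/s
5–10 s: ½(9 + 4)(5) = 32.5 cm/s
Δv = 75 cm/s, so v(10) = -8 + (75) = 67 cm/s.

67 cm/s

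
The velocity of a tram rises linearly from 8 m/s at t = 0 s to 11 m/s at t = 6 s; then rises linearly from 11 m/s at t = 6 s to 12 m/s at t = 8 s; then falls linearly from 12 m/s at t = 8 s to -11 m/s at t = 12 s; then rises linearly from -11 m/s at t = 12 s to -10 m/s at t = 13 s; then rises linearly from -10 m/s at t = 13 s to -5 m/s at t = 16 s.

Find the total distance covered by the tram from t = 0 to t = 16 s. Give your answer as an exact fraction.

Total distance travelled is ∫|v| dt — sum the magnitudes of each area piece.
0–6 s: |½(8 + 11)(6)| = 57 m
6–8 s: |½(11 + 12)(2)| = 23 m
8–12 s: v = 0 at t = 232/23 s; triangle areas 288/23 + 242/23 = 530/23 m
12–13 s: |½(-11 + -10)(1)| = 10.5 m
13–16 s: |½(-10 + -5)(3)| = 22.5 m
Total distance = 3129/23 m

3129/23 m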